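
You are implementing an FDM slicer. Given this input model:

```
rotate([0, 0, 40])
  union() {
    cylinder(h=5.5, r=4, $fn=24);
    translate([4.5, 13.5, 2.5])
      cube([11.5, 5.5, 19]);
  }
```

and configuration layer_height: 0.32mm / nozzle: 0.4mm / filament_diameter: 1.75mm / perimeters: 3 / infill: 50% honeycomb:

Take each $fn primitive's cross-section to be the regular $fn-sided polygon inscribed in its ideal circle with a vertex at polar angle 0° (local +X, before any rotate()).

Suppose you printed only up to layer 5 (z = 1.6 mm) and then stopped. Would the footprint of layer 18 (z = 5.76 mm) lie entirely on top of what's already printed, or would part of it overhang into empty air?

Compare the two slices. At z = 1.6: the r=4 cylinder gives a regular 24-gon of circumradius 4 (constant along its height) (area = (24/2)·4.000²·sin(360°/24) = 49.69 mm²); the cube at (4.5, 13.5) is absent (z outside [2.5, 21.5]); Merging all regions: only the r=4 cylinder is present, so the union is just that shape — area = 49.69 mm²; (rotated 40° about Z; rotation is an isometry so areas/perimeters/island counts are preserved). At z = 5.76: the cylinder is not intersected at this z (z outside [0, 5.5]); the cube at (4.5, 13.5) (footprint 11.5×5.5) is included at this height (area 63.25 mm²); Merging all regions: only the 11.5×5.5 cube at (4.5, 13.5) is present, so the union is just that shape — area = 63.25 mm²; (rotated 40° about Z; rotation is an isometry so areas/perimeters/island counts are preserved). Checking containment: at z = 5.76 the cross-section extends beyond the z = 1.6 cross-section by about 63.25 mm².

part overhangs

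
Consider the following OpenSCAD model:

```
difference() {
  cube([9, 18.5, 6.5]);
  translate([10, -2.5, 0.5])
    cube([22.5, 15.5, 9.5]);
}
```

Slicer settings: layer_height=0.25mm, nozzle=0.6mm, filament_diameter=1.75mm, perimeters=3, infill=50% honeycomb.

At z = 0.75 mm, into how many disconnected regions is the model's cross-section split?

1

At z = 0.75 mm: the cube (footprint 9×18.5) is included at this height; the cube at (10, -2.5) (footprint 22.5×15.5) is included at this height; Subtracting the remaining from the first: starting from the 9×18.5 cube, the 22.5×15.5 cube at (10, -2.5) misses the remaining region (no effect) — 1 connected region. The result has 1 disconnected region.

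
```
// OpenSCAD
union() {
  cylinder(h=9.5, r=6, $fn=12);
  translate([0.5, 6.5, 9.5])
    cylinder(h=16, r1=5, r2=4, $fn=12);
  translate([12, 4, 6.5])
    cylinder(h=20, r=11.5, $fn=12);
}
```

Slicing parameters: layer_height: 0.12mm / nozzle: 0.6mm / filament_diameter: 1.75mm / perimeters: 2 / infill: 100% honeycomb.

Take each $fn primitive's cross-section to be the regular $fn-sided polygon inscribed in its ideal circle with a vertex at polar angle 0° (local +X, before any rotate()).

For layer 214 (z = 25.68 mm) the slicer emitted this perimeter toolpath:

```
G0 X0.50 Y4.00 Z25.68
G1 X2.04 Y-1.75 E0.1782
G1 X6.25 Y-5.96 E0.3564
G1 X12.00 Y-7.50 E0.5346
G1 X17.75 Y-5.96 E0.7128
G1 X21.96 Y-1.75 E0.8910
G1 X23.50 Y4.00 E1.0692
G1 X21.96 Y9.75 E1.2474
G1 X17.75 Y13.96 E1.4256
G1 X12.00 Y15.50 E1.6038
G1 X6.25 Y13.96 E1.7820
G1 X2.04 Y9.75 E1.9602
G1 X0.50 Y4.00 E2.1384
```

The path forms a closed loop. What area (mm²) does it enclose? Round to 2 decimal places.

396.78 mm²

Apply the shoelace formula to the sequence of (X, Y) vertices; enclosed area = 396.78 mm².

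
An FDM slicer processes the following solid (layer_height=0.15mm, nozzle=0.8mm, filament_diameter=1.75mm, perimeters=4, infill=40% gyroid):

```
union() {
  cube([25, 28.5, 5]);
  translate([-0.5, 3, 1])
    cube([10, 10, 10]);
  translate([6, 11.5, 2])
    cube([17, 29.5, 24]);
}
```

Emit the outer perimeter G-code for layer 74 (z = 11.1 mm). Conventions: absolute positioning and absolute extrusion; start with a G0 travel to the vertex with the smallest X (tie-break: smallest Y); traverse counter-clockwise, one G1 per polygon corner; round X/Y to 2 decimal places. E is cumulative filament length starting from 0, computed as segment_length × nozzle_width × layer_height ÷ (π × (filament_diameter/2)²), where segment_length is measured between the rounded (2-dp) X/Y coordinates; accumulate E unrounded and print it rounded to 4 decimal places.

At z = 11.1 mm: the cube does not reach this height (z outside [0, 5]); the cube at (-0.5, 3) is not intersected at this z (z outside [1, 11]); the cube at (6, 11.5) is present — its section is the full 17×29.5 rectangle; Merging all regions: only the 17×29.5 cube at (6, 11.5) is present, so the union is just that shape — 1 connected region. The outline is a single polygon with 4 vertices. Extrusion per mm of travel: 0.8 × 0.15 / (π × 0.875²) = 0.049890. Accumulating E over each segment gives final E = 4.6398.

G0 X6.00 Y11.50 Z11.10
G1 X23.00 Y11.50 E0.8481
G1 X23.00 Y41.00 E2.3199
G1 X6.00 Y41.00 E3.1680
G1 X6.00 Y11.50 E4.6398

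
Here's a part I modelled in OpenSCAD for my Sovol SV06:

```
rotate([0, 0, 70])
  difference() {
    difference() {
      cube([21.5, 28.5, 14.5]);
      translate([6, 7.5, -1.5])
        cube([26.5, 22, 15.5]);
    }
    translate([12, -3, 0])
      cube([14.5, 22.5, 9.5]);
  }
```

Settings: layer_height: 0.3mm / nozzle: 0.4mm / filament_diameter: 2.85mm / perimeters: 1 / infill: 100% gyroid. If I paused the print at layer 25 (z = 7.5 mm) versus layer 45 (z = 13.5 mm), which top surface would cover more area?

Layer 25 (z = 7.5): the cube (footprint 21.5×28.5) is included at this height (area 612.75 mm²); the cube at (6, 7.5) is present — its section is the full 26.5×22 rectangle (area 583.00 mm²); After the difference (first − rest): starting from the 21.5×28.5 cube (612.75 mm²), the 26.5×22 cube at (6, 7.5) partially overlaps it — only the 325.50 mm² overlap (of its 583.00 mm²) is removed, clipping the outline — area = 287.25 mm²; the cube at (12, -3) (footprint 14.5×22.5) is included at this height (area 326.25 mm²); After the difference (first − rest): starting from that combined region (287.25 mm²), the 14.5×22.5 cube at (12, -3) partially overlaps it — only the 71.25 mm² overlap (of its 326.25 mm²) is removed, clipping the outline — area = 216.00 mm²; (rotated 70° about Z; rotation is an isometry so areas/perimeters/island counts are preserved). So its area = 216.00 mm². Layer 45 (z = 13.5): the cube (footprint 21.5×28.5) is included at this height (area 612.75 mm²); the cube at (6, 7.5) is present — its section is the full 26.5×22 rectangle (area 583.00 mm²); Subtracting the remaining from the first: starting from the 21.5×28.5 cube (612.75 mm²), the 26.5×22 cube at (6, 7.5) partially overlaps it — only the 325.50 mm² overlap (of its 583.00 mm²) is removed, clipping the outline — area = 287.25 mm²; the cube at (12, -3) does not reach this height (z outside [0, 9.5]); Subtracting the remaining from the first: none of the subtracted shapes is present at this height, so that combined region is unchanged — area = 287.25 mm²; (rotated 70° about Z; rotation is an isometry so areas/perimeters/island counts are preserved). So its area = 287.25 mm². Layer 45 is larger (287.25 vs 216.00 mm²).

layer 45 (z = 13.5 mm)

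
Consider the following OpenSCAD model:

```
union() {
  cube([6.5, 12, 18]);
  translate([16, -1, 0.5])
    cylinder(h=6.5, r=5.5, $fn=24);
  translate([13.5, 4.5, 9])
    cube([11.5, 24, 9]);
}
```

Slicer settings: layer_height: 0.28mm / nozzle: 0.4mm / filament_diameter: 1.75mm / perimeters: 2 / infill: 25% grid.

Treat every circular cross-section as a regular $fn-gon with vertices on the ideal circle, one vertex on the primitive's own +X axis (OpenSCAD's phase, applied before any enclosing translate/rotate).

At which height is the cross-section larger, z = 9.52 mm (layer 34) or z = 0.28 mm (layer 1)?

Layer 34 (z = 9.52): the cube (footprint 6.5×12) is included at this height (area 78.00 mm²); the cylinder at (16, -1) is absent (z outside [0.5, 7]); the 11.5×24 cube at (13.5, 4.5) contributes its full rectangle (area 276.00 mm²); Merging all regions: the 2 present regions are separate (no shared area or edge), so areas and boundary lengths simply add and each stays a separate island — area = 354.00 mm². So its area = 354.00 mm². Layer 1 (z = 0.28): the cube (footprint 6.5×12) is included at this height (area 78.00 mm²); the cylinder at (16, -1) is absent (z outside [0.5, 7]); the cube at (13.5, 4.5) does not reach this height (z outside [9, 18]); Taking the union: only the 6.5×12 cube is present, so the union is just that shape — area = 78.00 mm². So its area = 78.00 mm². Layer 34 is larger (354.00 vs 78.00 mm²).

layer 34 (z = 9.52 mm)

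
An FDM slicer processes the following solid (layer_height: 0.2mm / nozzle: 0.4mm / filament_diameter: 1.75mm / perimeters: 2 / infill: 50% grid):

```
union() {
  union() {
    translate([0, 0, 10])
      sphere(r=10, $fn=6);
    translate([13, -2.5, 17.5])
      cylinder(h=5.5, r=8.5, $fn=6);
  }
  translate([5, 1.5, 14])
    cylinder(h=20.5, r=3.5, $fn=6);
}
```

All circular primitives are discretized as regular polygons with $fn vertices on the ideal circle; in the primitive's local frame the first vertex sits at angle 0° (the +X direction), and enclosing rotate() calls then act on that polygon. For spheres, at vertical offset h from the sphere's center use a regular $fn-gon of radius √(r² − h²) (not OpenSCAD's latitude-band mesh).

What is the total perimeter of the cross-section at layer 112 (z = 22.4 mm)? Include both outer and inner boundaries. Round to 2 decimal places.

59.93 mm

At z = 22.4 mm: the sphere is absent (|z−center|=12.400 > r=10); the r=8.5 cylinder at (13, -2.5) gives a regular 6-gon of circumradius 8.5 (constant along its height) (perimeter = 2·6·8.500·sin(180°/6) = 51.00 mm); Taking the union: only the r=8.5 cylinder at (13, -2.5) is present, so the union is just that shape — boundary = 51.00 mm; the cylinder at (5, 1.5): section is a regular 6-gon, circumradius r=3.5 (perimeter = 2·6·3.500·sin(180°/6) = 21.00 mm); Combining (union): the regions partially overlap (shared area 6.36 mm²), so the edge portions inside another operand are dropped and the merged outline is re-measured after clipping — boundary = 59.93 mm. Overall, the cross-section is a single solid region. Total boundary length (outer) = 59.93 mm.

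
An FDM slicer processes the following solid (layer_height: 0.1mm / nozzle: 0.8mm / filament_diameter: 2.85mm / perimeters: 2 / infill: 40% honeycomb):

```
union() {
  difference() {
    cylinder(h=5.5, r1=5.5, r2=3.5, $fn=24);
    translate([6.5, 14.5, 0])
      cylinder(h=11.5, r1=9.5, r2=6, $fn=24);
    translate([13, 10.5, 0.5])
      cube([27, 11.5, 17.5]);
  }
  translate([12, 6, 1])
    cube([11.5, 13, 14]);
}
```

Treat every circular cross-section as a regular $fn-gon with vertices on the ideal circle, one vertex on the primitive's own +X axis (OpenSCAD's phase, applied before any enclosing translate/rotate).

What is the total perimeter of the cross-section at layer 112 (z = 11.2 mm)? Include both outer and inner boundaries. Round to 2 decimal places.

49.00 mm

At z = 11.2 mm: the cone is not intersected at this z (z outside [0, 5.5]); the cone at (6.5, 14.5) contributes a regular 24-gon of circumradius 6.091 (interpolated between r1=9.5 and r2=6 at t=0.974) (perimeter = 2·24·6.091·sin(180°/24) = 38.16 mm); the 27×11.5 cube at (13, 10.5) contributes its full rectangle (perimeter 77.00 mm); Taking the first minus the rest: the first operand is absent here, so nothing remains; the 11.5×13 cube at (12, 6) contributes its full rectangle (perimeter 49.00 mm); Merging all regions: only the 11.5×13 cube at (12, 6) is present, so the union is just that shape — boundary = 49.00 mm. Overall, the cross-section is a single solid region. Total boundary length (outer) = 49.00 mm.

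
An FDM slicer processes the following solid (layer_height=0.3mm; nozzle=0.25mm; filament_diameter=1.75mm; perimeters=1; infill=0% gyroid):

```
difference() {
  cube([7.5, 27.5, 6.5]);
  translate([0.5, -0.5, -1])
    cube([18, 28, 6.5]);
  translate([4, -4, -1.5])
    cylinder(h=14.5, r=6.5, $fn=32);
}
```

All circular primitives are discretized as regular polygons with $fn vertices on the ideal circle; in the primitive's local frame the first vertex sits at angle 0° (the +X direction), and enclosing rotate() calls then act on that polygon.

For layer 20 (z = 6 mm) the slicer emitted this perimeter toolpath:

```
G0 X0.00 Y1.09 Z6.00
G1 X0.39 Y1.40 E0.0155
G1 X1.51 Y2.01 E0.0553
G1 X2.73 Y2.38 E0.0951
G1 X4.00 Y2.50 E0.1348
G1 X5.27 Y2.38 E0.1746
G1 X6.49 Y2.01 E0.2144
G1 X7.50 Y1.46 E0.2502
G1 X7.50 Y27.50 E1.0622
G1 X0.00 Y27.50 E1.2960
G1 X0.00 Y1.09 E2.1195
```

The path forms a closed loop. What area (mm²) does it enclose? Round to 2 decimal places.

190.55 mm²

Apply the shoelace formula to the sequence of (X, Y) vertices; enclosed area = 190.55 mm².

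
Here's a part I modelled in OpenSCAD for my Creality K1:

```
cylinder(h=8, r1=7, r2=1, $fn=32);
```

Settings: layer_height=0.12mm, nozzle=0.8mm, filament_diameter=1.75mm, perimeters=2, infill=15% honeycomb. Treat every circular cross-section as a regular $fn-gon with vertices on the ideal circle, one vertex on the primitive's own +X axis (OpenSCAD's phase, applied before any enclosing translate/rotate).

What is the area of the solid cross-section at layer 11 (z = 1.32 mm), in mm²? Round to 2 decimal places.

112.75 mm²

At z = 1.32 mm: the cone contributes a regular 32-gon of circumradius 6.010 (interpolated between r1=7 and r2=1 at t=0.165) (area = (32/2)·6.010²·sin(360°/32) = 112.75 mm²). Overall, the cross-section is a single solid region. Net area = 112.75 mm².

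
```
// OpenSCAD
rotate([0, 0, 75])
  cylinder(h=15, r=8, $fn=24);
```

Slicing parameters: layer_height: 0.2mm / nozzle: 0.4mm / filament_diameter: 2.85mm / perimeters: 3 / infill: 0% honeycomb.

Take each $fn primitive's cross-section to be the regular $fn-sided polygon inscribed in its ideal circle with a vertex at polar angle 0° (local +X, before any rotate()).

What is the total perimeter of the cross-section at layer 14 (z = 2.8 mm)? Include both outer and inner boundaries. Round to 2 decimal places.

At z = 2.8 mm: the r=8 cylinder gives a regular 24-gon of circumradius 8 (constant along its height) (perimeter = 2·24·8.000·sin(180°/24) = 50.12 mm); (rotated 75° about Z; rotation is an isometry so areas/perimeters/island counts are preserved). Overall, the cross-section is a single solid region. Total boundary length (outer) = 50.12 mm.

50.12 mm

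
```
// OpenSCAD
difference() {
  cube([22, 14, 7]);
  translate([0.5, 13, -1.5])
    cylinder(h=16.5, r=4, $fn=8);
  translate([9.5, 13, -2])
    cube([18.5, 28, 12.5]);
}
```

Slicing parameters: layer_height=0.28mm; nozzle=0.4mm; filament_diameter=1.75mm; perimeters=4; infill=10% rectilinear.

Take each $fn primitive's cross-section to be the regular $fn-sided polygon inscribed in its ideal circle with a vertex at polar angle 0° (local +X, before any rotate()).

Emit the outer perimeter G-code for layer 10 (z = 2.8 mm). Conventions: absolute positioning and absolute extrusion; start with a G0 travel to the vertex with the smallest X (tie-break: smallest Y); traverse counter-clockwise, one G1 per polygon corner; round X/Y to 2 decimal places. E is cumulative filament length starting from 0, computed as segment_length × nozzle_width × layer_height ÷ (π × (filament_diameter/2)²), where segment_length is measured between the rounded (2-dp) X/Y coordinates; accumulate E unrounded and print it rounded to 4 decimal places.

At z = 2.8 mm: the 22×14 cube contributes its full rectangle; the r=4 cylinder at (0.5, 13) gives a regular 8-gon of circumradius 4 (constant along its height); the 18.5×28 cube at (9.5, 13) contributes its full rectangle; Subtracting the remaining from the first: starting from the 22×14 cube, the r=4 cylinder at (0.5, 13) partially overlaps it — only the 17.55 mm² overlap (of its 45.25 mm²) is removed, clipping the outline; the 18.5×28 cube at (9.5, 13) partially overlaps it — only the 12.50 mm² overlap (of its 518.00 mm²) is removed, clipping the outline — 1 connected region. The outline is a single polygon with 10 vertices. Extrusion per mm of travel: 0.4 × 0.28 / (π × 0.875²) = 0.046564. Accumulating E over each segment gives final E = 3.2999.

G0 X0.00 Y0.00 Z2.80
G1 X22.00 Y0.00 E1.0244
G1 X22.00 Y13.00 E1.6297
G1 X9.50 Y13.00 E2.2118
G1 X9.50 Y14.00 E2.2584
G1 X4.09 Y14.00 E2.5103
G1 X4.50 Y13.00 E2.5606
G1 X3.33 Y10.17 E2.7032
G1 X0.50 Y9.00 E2.8458
G1 X0.00 Y9.21 E2.8710
G1 X0.00 Y0.00 E3.2999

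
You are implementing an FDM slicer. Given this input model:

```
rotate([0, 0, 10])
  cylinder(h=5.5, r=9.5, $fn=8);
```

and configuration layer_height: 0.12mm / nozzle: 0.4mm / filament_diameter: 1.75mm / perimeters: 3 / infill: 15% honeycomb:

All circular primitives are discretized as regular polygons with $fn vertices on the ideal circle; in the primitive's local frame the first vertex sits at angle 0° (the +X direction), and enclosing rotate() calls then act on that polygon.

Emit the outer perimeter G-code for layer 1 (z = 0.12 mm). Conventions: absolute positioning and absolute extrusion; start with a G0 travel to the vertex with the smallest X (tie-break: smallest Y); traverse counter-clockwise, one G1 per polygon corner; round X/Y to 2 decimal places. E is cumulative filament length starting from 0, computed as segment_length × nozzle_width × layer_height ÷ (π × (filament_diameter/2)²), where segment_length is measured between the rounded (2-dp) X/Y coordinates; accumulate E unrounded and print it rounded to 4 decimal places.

At z = 0.12 mm: the cylinder: section is a regular 8-gon, circumradius r=9.5; (rotated 10° about Z; rotation is an isometry so areas/perimeters/island counts are preserved). The outline is a single polygon with 8 vertices. Extrusion per mm of travel: 0.4 × 0.12 / (π × 0.875²) = 0.019956. Accumulating E over each segment gives final E = 1.1610.

G0 X-9.36 Y-1.65 Z0.12
G1 X-5.45 Y-7.78 E0.1451
G1 X1.65 Y-9.36 E0.2903
G1 X7.78 Y-5.45 E0.4353
G1 X9.36 Y1.65 E0.5805
G1 X5.45 Y7.78 E0.7256
G1 X-1.65 Y9.36 E0.8708
G1 X-7.78 Y5.45 E1.0159
G1 X-9.36 Y-1.65 E1.1610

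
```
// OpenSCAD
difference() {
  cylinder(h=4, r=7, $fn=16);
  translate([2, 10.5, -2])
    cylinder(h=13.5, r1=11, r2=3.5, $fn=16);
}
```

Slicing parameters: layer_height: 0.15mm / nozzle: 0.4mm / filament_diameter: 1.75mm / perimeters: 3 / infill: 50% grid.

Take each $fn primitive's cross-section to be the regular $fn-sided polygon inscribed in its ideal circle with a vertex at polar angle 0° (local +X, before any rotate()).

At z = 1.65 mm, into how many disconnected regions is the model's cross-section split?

At z = 1.65 mm: the r=7 cylinder contributes a regular 16-gon of circumradius 7; the cone at (2, 10.5) contributes a regular 16-gon of circumradius 8.972 (interpolated between r1=11 and r2=3.5 at t=0.270); Taking the first minus the rest: starting from the r=7 cylinder, the cone at (2, 10.5) partially overlaps it — only the 40.27 mm² overlap (of its 246.45 mm²) is removed, clipping the outline — 1 connected region. The result has 1 disconnected region.

1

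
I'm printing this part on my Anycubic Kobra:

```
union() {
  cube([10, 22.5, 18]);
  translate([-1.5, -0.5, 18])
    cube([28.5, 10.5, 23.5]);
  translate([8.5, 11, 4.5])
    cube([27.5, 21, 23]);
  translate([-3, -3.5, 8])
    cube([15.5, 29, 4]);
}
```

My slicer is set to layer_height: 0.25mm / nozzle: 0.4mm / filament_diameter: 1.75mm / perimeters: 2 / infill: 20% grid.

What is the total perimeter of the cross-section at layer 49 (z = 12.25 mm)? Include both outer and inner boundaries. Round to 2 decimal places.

136.00 mm

At z = 12.25 mm: the cube is present — its section is the full 10×22.5 rectangle (perimeter 65.00 mm); the cube at (-1.5, -0.5) is not intersected at this z (z outside [18, 41.5]); the 27.5×21 cube at (8.5, 11) contributes its full rectangle (perimeter 97.00 mm); the cube at (-3, -3.5) does not reach this height (z outside [8, 12]); Merging all regions: the regions partially overlap (shared area 17.25 mm²), so the edge portions inside another operand are dropped and the merged outline is re-measured after clipping — boundary = 136.00 mm. Overall, the cross-section is a single solid region. Total boundary length (outer) = 136.00 mm.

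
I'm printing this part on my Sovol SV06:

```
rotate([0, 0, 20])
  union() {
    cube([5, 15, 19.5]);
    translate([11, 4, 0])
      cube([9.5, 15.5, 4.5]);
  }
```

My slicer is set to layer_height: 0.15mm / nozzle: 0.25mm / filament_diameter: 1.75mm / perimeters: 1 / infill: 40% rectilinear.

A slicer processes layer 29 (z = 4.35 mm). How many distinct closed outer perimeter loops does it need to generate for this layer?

2

At z = 4.35 mm: the 5×15 cube contributes its full rectangle; the cube at (11, 4) (footprint 9.5×15.5) is included at this height; Taking the union: the 2 present regions are separate (no shared area or edge), so areas and boundary lengths simply add and each stays a separate island — 2 connected regions; (whole slice rotated 20° about Z — lengths, areas and connectivity unchanged). The result has 2 disconnected regions.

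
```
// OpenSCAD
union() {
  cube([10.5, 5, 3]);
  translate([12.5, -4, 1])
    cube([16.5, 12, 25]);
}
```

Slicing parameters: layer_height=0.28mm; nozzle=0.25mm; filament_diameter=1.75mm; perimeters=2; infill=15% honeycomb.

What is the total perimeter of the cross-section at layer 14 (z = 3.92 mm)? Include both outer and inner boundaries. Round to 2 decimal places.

57.00 mm

At z = 3.92 mm: the cube does not reach this height (z outside [0, 3]); the cube at (12.5, -4) is present — its section is the full 16.5×12 rectangle (perimeter 57.00 mm); Merging all regions: only the 16.5×12 cube at (12.5, -4) is present, so the union is just that shape — boundary = 57.00 mm. Overall, the cross-section is a single solid region. Total boundary length (outer) = 57.00 mm.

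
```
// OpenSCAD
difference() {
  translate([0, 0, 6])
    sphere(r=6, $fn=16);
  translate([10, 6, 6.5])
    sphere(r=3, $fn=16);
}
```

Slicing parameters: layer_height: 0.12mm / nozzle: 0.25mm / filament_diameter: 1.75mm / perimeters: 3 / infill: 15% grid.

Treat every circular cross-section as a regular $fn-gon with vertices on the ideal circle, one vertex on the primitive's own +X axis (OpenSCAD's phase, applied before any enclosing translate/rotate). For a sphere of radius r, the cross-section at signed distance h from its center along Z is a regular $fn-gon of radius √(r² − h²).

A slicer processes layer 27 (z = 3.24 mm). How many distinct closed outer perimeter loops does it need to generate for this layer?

1

At z = 3.24 mm: the r=6 sphere slices to a regular 16-gon of circumradius 5.328 (√(r²−h²) with h=2.76 from center); the sphere at (10, 6) is absent (|z−center|=3.260 > r=3); Subtracting the remaining from the first: none of the subtracted shapes is present at this height, so the r=6 sphere is unchanged — 1 connected region. The result has 1 disconnected region.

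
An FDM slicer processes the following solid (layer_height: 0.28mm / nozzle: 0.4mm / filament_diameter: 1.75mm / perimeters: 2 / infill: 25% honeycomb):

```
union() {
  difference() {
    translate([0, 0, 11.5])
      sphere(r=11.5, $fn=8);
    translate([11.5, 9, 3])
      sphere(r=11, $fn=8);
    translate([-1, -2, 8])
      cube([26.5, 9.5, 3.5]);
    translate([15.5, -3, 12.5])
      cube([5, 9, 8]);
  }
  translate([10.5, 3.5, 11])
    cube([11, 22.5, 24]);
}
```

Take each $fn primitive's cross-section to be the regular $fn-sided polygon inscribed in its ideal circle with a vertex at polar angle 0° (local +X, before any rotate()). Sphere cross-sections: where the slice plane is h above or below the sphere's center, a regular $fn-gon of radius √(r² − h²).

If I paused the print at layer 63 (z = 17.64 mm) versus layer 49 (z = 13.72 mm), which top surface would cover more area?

layer 49 (z = 13.72 mm)

Layer 63 (z = 17.64): the r=11.5 sphere contributes a regular 8-gon of circumradius √(11.5²−6.14²) = 9.724 (area = (8/2)·9.724²·sin(360°/8) = 267.43 mm²); the sphere at (11.5, 9) is absent (|z−center|=14.640 > r=11); the cube at (-1, -2) is not intersected at this z (z outside [8, 11.5]); the cube at (15.5, -3) is present — its section is the full 5×9 rectangle (area 45.00 mm²); Subtracting the remaining from the first: starting from the r=11.5 sphere (267.43 mm²), the 5×9 cube at (15.5, -3) misses the remaining region (no effect) — area = 267.43 mm²; the cube at (10.5, 3.5) is present — its section is the full 11×22.5 rectangle (area 247.50 mm²); Taking the union: the 2 present regions are separate (no shared area or edge), so areas and boundary lengths simply add and each stays a separate island — area = 514.93 mm². So its area = 514.93 mm². Layer 49 (z = 13.72): the r=11.5 sphere slices to a regular 8-gon of circumradius 11.284 (√(r²−h²) with h=2.22 from center) (area = (8/2)·11.284²·sin(360°/8) = 360.12 mm²); the r=11 sphere at (11.5, 9) contributes a regular 8-gon of circumradius √(11²−10.72²) = 2.466 (area = (8/2)·2.466²·sin(360°/8) = 17.20 mm²); the cube at (-1, -2) is not intersected at this z (z outside [8, 11.5]); the cube at (15.5, -3) is present — its section is the full 5×9 rectangle (area 45.00 mm²); Taking the first minus the rest: starting from the r=11.5 sphere (360.12 mm²), the r=11 sphere at (11.5, 9) misses the remaining region (no effect); the 5×9 cube at (15.5, -3) misses the remaining region (no effect) — area = 360.12 mm²; the 11×22.5 cube at (10.5, 3.5) contributes its full rectangle (area 247.50 mm²); Taking the union: the 2 present regions are separate (no shared area or edge), so areas and boundary lengths simply add and each stays a separate island — area = 607.62 mm². So its area = 607.62 mm². Layer 49 is larger (607.62 vs 514.93 mm²).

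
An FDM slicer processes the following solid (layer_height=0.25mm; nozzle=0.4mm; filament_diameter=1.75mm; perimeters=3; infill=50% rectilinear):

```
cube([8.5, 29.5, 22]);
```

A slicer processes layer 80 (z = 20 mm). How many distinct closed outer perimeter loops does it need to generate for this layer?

At z = 20 mm: the cube (footprint 8.5×29.5) is included at this height. The result has 1 disconnected region.

1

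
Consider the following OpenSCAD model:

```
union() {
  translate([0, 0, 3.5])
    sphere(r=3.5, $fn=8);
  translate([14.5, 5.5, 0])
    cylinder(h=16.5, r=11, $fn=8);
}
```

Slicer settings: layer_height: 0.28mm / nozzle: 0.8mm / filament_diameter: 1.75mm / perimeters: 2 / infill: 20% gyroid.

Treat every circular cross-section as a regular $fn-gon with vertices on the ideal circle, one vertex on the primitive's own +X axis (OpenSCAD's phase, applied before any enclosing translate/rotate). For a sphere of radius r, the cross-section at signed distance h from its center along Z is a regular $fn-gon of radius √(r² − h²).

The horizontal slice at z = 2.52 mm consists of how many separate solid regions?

At z = 2.52 mm: the sphere: section is a regular 8-gon, circumradius = √(r²−h²) = √(3.5²−0.98²) = 3.360; the cylinder at (14.5, 5.5): section is a regular 8-gon, circumradius r=11; Combining (union): the 2 present regions are separate (no shared area or edge), so areas and boundary lengths simply add and each stays a separate island — 2 connected regions. The result has 2 disconnected regions.

2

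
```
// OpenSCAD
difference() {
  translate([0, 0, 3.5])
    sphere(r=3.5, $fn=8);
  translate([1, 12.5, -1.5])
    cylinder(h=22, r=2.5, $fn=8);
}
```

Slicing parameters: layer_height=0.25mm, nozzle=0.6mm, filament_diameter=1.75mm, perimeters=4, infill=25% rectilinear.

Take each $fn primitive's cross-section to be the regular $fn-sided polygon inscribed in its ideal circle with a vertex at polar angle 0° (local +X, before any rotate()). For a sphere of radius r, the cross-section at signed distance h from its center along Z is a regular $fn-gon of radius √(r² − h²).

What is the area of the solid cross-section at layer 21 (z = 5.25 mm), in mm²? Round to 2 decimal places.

25.99 mm²

At z = 5.25 mm: the r=3.5 sphere contributes a regular 8-gon of circumradius √(3.5²−1.75²) = 3.031 (area = (8/2)·3.031²·sin(360°/8) = 25.99 mm²); the cylinder at (1, 12.5): section is a regular 8-gon, circumradius r=2.5 (area = (8/2)·2.500²·sin(360°/8) = 17.68 mm²); Subtracting the remaining from the first: starting from the r=3.5 sphere (25.99 mm²), the r=2.5 cylinder at (1, 12.5) misses the remaining region (no effect) — area = 25.99 mm². Overall, the cross-section is a single solid region. Net area = 25.99 mm².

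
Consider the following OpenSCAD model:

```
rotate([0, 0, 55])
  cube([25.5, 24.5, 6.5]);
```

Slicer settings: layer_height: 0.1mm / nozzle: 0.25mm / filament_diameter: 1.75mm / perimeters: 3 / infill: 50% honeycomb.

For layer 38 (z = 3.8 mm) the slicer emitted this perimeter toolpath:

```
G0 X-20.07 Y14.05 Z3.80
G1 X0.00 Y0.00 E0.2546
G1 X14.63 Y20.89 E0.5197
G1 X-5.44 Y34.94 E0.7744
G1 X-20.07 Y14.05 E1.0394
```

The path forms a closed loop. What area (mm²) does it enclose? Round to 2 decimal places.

624.81 mm²

Apply the shoelace formula to the sequence of (X, Y) vertices; enclosed area = 624.81 mm².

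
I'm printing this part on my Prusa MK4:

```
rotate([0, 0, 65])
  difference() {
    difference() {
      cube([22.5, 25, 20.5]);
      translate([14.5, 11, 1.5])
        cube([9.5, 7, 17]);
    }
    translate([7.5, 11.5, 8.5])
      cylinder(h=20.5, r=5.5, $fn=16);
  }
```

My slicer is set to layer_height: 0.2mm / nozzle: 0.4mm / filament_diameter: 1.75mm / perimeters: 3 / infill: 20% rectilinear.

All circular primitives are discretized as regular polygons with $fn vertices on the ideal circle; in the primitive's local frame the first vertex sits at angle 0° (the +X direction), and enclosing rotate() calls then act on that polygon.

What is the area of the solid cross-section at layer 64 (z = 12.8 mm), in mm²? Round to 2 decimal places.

At z = 12.8 mm: the cube (footprint 22.5×25) is included at this height (area 562.50 mm²); the cube at (14.5, 11) (footprint 9.5×7) is included at this height (area 66.50 mm²); After the difference (first − rest): starting from the 22.5×25 cube (562.50 mm²), the 9.5×7 cube at (14.5, 11) partially overlaps it — only the 56.00 mm² overlap (of its 66.50 mm²) is removed, clipping the outline — area = 506.50 mm²; the r=5.5 cylinder at (7.5, 11.5) gives a regular 16-gon of circumradius 5.5 (constant along its height) (area = (16/2)·5.500²·sin(360°/16) = 92.61 mm²); After the difference (first − rest): starting from the result so far (506.50 mm²), the r=5.5 cylinder at (7.5, 11.5) lies wholly inside it (removes its full 92.61 mm² and its 34.34 mm outline becomes a hole wall) — area = 413.89 mm²; (whole slice rotated 65° about Z — lengths, areas and connectivity unchanged). Overall, the cross-section is one region with 1 hole. Net area = 413.89 mm².

413.89 mm²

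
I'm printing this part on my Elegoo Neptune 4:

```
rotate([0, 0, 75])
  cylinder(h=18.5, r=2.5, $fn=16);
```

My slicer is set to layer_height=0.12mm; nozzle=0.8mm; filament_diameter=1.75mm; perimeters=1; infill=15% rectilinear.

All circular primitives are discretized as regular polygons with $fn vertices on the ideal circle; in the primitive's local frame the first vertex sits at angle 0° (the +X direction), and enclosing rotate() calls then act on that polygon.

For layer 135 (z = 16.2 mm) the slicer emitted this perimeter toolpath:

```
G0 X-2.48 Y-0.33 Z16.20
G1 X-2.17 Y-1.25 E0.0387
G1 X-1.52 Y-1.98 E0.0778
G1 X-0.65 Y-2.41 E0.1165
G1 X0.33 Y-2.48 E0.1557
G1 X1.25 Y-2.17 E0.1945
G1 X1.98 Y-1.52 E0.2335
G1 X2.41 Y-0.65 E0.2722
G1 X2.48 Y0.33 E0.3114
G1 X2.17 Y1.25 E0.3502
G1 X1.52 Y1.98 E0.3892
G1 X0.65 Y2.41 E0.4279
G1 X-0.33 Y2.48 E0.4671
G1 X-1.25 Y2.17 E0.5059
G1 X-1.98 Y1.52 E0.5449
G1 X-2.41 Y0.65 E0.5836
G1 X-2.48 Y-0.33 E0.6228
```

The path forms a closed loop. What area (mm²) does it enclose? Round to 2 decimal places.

Apply the shoelace formula to the sequence of (X, Y) vertices; enclosed area = 19.13 mm².

19.13 mm²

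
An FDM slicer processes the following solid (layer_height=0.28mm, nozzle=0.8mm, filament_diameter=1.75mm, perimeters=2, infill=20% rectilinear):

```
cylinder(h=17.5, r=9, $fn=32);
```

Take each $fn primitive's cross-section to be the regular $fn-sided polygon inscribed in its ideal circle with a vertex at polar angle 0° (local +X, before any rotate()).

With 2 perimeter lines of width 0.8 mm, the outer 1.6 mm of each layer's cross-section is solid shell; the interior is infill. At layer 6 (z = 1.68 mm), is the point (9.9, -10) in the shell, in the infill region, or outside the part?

outside

At z = 1.68 mm: the r=9 cylinder gives a regular 32-gon of circumradius 9 (constant along its height). Overall, the cross-section is a single solid region. The nearest boundary edge runs (5.00, -7.48)→(6.36, -6.36); distance from the point to it = 5.07 mm. The point is not inside any of the regions above, so it lies outside the cross-section (5.07 mm from the nearest boundary).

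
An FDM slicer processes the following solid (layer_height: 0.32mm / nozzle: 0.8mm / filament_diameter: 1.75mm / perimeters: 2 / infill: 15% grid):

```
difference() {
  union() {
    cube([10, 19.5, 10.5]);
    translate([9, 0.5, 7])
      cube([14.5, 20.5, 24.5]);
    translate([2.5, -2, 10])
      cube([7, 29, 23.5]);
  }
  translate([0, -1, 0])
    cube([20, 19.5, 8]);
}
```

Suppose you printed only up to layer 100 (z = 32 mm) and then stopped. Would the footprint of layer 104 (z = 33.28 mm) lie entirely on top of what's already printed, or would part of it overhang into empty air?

Compare the two slices. At z = 32: the cube is not intersected at this z (z outside [0, 10.5]); the cube at (9, 0.5) does not reach this height (z outside [7, 31.5]); the cube at (2.5, -2) (footprint 7×29) is included at this height (area 203.00 mm²); Merging all regions: only the 7×29 cube at (2.5, -2) is present, so the union is just that shape — area = 203.00 mm²; the cube at (0, -1) does not reach this height (z outside [0, 8]); After the difference (first − rest): none of the subtracted shapes is present at this height, so that combined region is unchanged — area = 203.00 mm². At z = 33.28: the cube does not reach this height (z outside [0, 10.5]); the cube at (9, 0.5) is not intersected at this z (z outside [7, 31.5]); the 7×29 cube at (2.5, -2) contributes its full rectangle (area 203.00 mm²); Merging all regions: only the 7×29 cube at (2.5, -2) is present, so the union is just that shape — area = 203.00 mm²; the cube at (0, -1) is absent (z outside [0, 8]); Taking the first minus the rest: none of the subtracted shapes is present at this height, so the result so far is unchanged — area = 203.00 mm². Checking containment: the cross-section at z = 33.28 is a subset of the cross-section at z = 32.

entirely on top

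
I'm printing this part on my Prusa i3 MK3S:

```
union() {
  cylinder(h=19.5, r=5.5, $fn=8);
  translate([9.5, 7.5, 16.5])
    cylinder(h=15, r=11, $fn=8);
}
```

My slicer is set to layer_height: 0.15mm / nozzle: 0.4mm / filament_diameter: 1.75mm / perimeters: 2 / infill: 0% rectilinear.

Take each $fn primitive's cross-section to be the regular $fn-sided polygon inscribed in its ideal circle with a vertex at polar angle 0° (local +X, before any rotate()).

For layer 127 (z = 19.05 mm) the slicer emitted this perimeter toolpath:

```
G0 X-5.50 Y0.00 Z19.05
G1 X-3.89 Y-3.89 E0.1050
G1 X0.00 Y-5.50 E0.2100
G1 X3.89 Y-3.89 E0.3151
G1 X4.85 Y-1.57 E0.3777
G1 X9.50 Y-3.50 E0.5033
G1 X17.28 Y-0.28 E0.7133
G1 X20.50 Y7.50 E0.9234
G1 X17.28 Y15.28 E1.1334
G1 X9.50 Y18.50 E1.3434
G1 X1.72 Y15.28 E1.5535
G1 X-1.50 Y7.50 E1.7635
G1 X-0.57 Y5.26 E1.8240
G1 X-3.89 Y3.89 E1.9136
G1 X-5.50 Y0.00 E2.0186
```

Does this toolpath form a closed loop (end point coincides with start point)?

yes

Start point (G0): (-5.50, 0.00). End point (last G1): the path returns to the start — closed.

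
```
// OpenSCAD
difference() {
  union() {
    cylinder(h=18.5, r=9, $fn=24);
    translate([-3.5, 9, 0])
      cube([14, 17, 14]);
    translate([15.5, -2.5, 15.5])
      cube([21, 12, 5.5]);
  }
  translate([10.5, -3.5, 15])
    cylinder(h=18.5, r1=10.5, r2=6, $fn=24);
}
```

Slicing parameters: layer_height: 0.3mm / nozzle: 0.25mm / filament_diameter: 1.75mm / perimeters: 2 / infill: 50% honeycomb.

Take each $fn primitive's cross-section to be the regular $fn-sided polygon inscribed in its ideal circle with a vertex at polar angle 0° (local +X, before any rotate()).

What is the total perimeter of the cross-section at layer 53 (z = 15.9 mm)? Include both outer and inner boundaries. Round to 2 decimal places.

117.95 mm

At z = 15.9 mm: the r=9 cylinder contributes a regular 24-gon of circumradius 9 (perimeter = 2·24·9.000·sin(180°/24) = 56.39 mm); the cube at (-3.5, 9) is not intersected at this z (z outside [0, 14]); the cube at (15.5, -2.5) is present — its section is the full 21×12 rectangle (perimeter 66.00 mm); Combining (union): the 2 present regions are separate (no shared area or edge), so areas and boundary lengths simply add and each stays a separate island — boundary = 122.39 mm; the cone at (10.5, -3.5) contributes a regular 24-gon of circumradius 10.281 (interpolated between r1=10.5 and r2=6 at t=0.049) (perimeter = 2·24·10.281·sin(180°/24) = 64.41 mm); Subtracting the remaining from the first: starting from the result so far, the cone at (10.5, -3.5) partially overlaps it — only the 116.43 mm² overlap (of its 328.29 mm²) is removed, clipping the outline — boundary = 117.95 mm. Overall, the cross-section has 2 separate islands. Total boundary length (outer) = 117.95 mm.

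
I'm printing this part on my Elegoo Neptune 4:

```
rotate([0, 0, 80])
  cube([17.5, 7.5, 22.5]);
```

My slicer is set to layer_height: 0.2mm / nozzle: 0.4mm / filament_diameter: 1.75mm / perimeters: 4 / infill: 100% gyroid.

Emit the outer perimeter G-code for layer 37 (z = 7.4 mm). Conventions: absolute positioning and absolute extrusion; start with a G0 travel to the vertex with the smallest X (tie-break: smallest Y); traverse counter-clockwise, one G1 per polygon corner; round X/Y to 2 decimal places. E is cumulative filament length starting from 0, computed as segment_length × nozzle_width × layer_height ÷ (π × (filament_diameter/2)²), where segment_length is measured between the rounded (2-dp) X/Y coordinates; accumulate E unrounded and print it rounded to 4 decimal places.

G0 X-7.39 Y1.30 Z7.40
G1 X0.00 Y0.00 E0.2496
G1 X3.04 Y17.23 E0.8315
G1 X-4.35 Y18.54 E1.0811
G1 X-7.39 Y1.30 E1.6634

At z = 7.4 mm: the cube (footprint 17.5×7.5) is included at this height; (whole slice rotated 80° about Z — lengths, areas and connectivity unchanged). The outline is a single polygon with 4 vertices. Extrusion per mm of travel: 0.4 × 0.2 / (π × 0.875²) = 0.033260. Accumulating E over each segment gives final E = 1.6634.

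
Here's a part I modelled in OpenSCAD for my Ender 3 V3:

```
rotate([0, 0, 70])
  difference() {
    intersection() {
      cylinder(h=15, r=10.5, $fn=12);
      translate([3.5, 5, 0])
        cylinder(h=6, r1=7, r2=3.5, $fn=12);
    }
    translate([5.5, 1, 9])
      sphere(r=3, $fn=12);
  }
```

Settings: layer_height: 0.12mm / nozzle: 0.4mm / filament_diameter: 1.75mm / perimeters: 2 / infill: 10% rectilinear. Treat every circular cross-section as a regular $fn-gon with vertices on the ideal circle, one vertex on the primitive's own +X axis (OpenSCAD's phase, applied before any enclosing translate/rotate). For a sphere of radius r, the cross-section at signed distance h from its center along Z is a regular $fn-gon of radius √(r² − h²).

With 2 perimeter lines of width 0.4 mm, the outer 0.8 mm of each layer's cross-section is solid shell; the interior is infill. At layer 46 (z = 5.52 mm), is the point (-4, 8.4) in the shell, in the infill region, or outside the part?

shell

At z = 5.52 mm: the cylinder: section is a regular 12-gon, circumradius r=10.5; the cone at (3.5, 5) contributes a regular 12-gon of circumradius 3.780 (interpolated between r1=7 and r2=3.5 at t=0.920); Keeping only the common overlap: the cone at (3.5, 5) lies inside the r=10.5 cylinder, so the common part is the cone at (3.5, 5) itself — 1 connected region; the sphere at (5.5, 1) does not reach this height (|z−center|=3.480 > r=3); After the difference (first − rest): none of the subtracted shapes is present at this height, so the result so far is unchanged — 1 connected region; (rotated 70° about Z; rotation is an isometry so areas/perimeters/island counts are preserved). Overall, the cross-section is a single solid region. Undo the 70° rotation: the query point maps to (6.525, 6.632) in the un-rotated model frame. The nearest boundary edge runs (6.77, 6.89)→(7.28, 5.00); distance from the point to it = 0.31 mm. The point is inside the cross-section, 0.31 mm from the nearest boundary — within the 0.8 mm shell band (2 × 0.4).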